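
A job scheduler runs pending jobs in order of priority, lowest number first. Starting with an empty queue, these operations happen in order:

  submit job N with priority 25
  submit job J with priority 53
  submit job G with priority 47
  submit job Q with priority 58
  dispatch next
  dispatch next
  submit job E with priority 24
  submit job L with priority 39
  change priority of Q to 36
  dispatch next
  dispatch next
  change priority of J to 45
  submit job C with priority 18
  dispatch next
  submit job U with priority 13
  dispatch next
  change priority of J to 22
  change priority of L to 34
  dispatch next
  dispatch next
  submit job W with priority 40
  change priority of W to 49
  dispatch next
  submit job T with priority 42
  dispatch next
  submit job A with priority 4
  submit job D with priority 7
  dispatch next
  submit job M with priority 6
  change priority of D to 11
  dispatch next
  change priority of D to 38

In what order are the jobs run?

add N (priority 25) → {N:25}
add J (priority 53) → {N:25, J:53}
add G (priority 47) → {N:25, G:47, J:53}
add Q (priority 58) → {N:25, G:47, J:53, Q:58}
dispatch next → N; now {G:47, J:53, Q:58}
dispatch next → G; now {J:53, Q:58}
add E (priority 24) → {E:24, J:53, Q:58}
add L (priority 39) → {E:24, L:39, J:53, Q:58}
update Q to priority 36 → {E:24, Q:36, L:39, J:53}
dispatch next → E; now {Q:36, L:39, J:53}
dispatch next → Q; now {L:39, J:53}
update J to priority 45 → {L:39, J:45}
add C (priority 18) → {C:18, L:39, J:45}
dispatch next → C; now {L:39, J:45}
add U (priority 13) → {U:13, L:39, J:45}
dispatch next → U; now {L:39, J:45}
update J to priority 22 → {J:22, L:39}
update L to priority 34 → {J:22, L:34}
dispatch next → J; now {L:34}
dispatch next → L; now {}
add W (priority 40) → {W:40}
update W to priority 49 → {W:49}
dispatch next → W; now {}
add T (priority 42) → {T:42}
dispatch next → T; now {}
add A (priority 4) → {A:4}
add D (priority 7) → {A:4, D:7}
dispatch next → A; now {D:7}
add M (priority 6) → {M:6, D:7}
update D to priority 11 → {M:6, D:11}
dispatch next → M; now {D:11}
update D to priority 38 → {D:38}

N → G → E → Q → C → U → J → L → W → T → A → M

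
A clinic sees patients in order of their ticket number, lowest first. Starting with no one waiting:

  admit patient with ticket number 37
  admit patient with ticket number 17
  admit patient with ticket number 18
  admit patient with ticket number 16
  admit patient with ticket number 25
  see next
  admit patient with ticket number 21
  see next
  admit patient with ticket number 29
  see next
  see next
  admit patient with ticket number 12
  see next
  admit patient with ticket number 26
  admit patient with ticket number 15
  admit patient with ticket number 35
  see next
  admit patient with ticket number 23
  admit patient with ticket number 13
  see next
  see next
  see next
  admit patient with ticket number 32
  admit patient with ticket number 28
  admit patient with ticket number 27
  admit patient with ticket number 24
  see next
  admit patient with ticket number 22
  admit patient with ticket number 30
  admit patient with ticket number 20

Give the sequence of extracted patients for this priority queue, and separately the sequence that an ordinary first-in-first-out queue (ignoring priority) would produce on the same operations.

priority queue: 16, 17, 18, 21, 12, 15, 13, 23, 25, 24; FIFO queue: 37, 17, 18, 16, 25, 21, 29, 12, 26, 15

insert 37 → {37}
insert 17 → {17, 37}
insert 18 → {17, 18, 37}
insert 16 → {16, 17, 18, 37}
insert 25 → {16, 17, 18, 25, 37}
see next → 16; now {17, 18, 25, 37}
insert 21 → {17, 18, 21, 25, 37}
see next → 17; now {18, 21, 25, 37}
insert 29 → {18, 21, 25, 29, 37}
see next → 18; now {21, 25, 29, 37}
see next → 21; now {25, 29, 37}
insert 12 → {12, 25, 29, 37}
see next → 12; now {25, 29, 37}
insert 26 → {25, 26, 29, 37}
insert 15 → {15, 25, 26, 29, 37}
insert 35 → {15, 25, 26, 29, 35, 37}
see next → 15; now {25, 26, 29, 35, 37}
insert 23 → {23, 25, 26, 29, 35, 37}
insert 13 → {13, 23, 25, 26, 29, 35, 37}
see next → 13; now {23, 25, 26, 29, 35, 37}
see next → 23; now {25, 26, 29, 35, 37}
see next → 25; now {26, 29, 35, 37}
insert 32 → {26, 29, 32, 35, 37}
insert 28 → {26, 28, 29, 32, 35, 37}
insert 27 → {26, 27, 28, 29, 32, 35, 37}
insert 24 → {24, 26, 27, 28, 29, 32, 35, 37}
see next → 24; now {26, 27, 28, 29, 32, 35, 37}
insert 22 → {22, 26, 27, 28, 29, 32, 35, 37}
insert 30 → {22, 26, 27, 28, 29, 30, 32, 35, 37}
insert 20 → {20, 22, 26, 27, 28, 29, 30, 32, 35, 37}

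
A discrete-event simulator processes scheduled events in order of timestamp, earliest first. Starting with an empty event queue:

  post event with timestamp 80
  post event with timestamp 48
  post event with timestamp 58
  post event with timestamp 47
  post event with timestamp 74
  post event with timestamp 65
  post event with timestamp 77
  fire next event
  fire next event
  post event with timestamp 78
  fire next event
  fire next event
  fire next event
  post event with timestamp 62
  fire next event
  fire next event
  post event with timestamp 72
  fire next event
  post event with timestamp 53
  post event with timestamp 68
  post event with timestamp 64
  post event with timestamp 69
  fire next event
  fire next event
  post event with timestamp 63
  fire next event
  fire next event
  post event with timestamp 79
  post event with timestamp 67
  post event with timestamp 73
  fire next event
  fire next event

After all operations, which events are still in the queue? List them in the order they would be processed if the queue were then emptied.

73 → 78 → 79 → 80

insert 80 → {80}
insert 48 → {48, 80}
insert 58 → {48, 58, 80}
insert 47 → {47, 48, 58, 80}
insert 74 → {47, 48, 58, 74, 80}
insert 65 → {47, 48, 58, 65, 74, 80}
insert 77 → {47, 48, 58, 65, 74, 77, 80}
fire next event → 47; now {48, 58, 65, 74, 77, 80}
fire next event → 48; now {58, 65, 74, 77, 80}
insert 78 → {58, 65, 74, 77, 78, 80}
fire next event → 58; now {65, 74, 77, 78, 80}
fire next event → 65; now {74, 77, 78, 80}
fire next event → 74; now {77, 78, 80}
insert 62 → {62, 77, 78, 80}
fire next event → 62; now {77, 78, 80}
fire next event → 77; now {78, 80}
insert 72 → {72, 78, 80}
fire next event → 72; now {78, 80}
insert 53 → {53, 78, 80}
insert 68 → {53, 68, 78, 80}
insert 64 → {53, 64, 68, 78, 80}
insert 69 → {53, 64, 68, 69, 78, 80}
fire next event → 53; now {64, 68, 69, 78, 80}
fire next event → 64; now {68, 69, 78, 80}
insert 63 → {63, 68, 69, 78, 80}
fire next event → 63; now {68, 69, 78, 80}
fire next event → 68; now {69, 78, 80}
insert 79 → {69, 78, 79, 80}
insert 67 → {67, 69, 78, 79, 80}
insert 73 → {67, 69, 73, 78, 79, 80}
fire next event → 67; now {69, 73, 78, 79, 80}
fire next event → 69; now {73, 78, 79, 80}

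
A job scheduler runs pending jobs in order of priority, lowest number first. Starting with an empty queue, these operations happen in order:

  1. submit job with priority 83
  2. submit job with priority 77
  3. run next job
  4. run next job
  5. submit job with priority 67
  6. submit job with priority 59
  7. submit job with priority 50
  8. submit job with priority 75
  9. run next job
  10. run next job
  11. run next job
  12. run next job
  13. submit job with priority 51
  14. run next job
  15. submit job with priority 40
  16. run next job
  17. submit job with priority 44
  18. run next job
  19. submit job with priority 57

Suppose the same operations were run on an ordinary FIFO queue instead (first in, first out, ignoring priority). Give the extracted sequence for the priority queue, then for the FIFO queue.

insert 83 → {83}
insert 77 → {77, 83}
run next job → 77; now {83}
run next job → 83; now {}
insert 67 → {67}
insert 59 → {59, 67}
insert 50 → {50, 59, 67}
insert 75 → {50, 59, 67, 75}
run next job → 50; now {59, 67, 75}
run next job → 59; now {67, 75}
run next job → 67; now {75}
run next job → 75; now {}
insert 51 → {51}
run next job → 51; now {}
insert 40 → {40}
run next job → 40; now {}
insert 44 → {44}
run next job → 44; now {}
insert 57 → {57}

priority queue: 77, 83, 50, 59, 67, 75, 51, 40, 44; FIFO queue: 83, 77, 67, 59, 50, 75, 51, 40, 44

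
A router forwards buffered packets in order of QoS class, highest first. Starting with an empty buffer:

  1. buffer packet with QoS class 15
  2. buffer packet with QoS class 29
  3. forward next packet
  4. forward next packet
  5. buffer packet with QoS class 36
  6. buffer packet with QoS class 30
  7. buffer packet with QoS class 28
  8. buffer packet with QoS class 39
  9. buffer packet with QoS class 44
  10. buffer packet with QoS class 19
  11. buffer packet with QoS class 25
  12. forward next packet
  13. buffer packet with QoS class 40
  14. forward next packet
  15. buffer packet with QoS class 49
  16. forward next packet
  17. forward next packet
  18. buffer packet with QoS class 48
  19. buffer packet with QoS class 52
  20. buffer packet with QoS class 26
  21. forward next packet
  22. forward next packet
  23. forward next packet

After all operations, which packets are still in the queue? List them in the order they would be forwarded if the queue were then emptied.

30, 28, 26, 25, 19

insert 15 → {15}
insert 29 → {29, 15}
forward next packet → 29; now {15}
forward next packet → 15; now {}
insert 36 → {36}
insert 30 → {36, 30}
insert 28 → {36, 30, 28}
insert 39 → {39, 36, 30, 28}
insert 44 → {44, 39, 36, 30, 28}
insert 19 → {44, 39, 36, 30, 28, 19}
insert 25 → {44, 39, 36, 30, 28, 25, 19}
forward next packet → 44; now {39, 36, 30, 28, 25, 19}
insert 40 → {40, 39, 36, 30, 28, 25, 19}
forward next packet → 40; now {39, 36, 30, 28, 25, 19}
insert 49 → {49, 39, 36, 30, 28, 25, 19}
forward next packet → 49; now {39, 36, 30, 28, 25, 19}
forward next packet → 39; now {36, 30, 28, 25, 19}
insert 48 → {48, 36, 30, 28, 25, 19}
insert 52 → {52, 48, 36, 30, 28, 25, 19}
insert 26 → {52, 48, 36, 30, 28, 26, 25, 19}
forward next packet → 52; now {48, 36, 30, 28, 26, 25, 19}
forward next packet → 48; now {36, 30, 28, 26, 25, 19}
forward next packet → 36; now {30, 28, 26, 25, 19}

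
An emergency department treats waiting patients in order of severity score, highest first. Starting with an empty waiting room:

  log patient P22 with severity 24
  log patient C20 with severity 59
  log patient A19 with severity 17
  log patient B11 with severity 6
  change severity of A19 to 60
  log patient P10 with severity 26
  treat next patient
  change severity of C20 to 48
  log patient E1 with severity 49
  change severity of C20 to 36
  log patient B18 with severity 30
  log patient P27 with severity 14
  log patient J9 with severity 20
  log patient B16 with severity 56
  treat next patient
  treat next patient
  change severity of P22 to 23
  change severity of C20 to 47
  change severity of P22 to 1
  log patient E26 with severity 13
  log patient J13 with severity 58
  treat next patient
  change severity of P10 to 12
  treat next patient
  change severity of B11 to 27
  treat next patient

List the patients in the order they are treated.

[A19, B16, E1, J13, C20, B18]

add P22 (severity 24) → {P22:24}
add C20 (severity 59) → {C20:59, P22:24}
add A19 (severity 17) → {C20:59, P22:24, A19:17}
add B11 (severity 6) → {C20:59, P22:24, A19:17, B11:6}
update A19 to severity 60 → {A19:60, C20:59, P22:24, B11:6}
add P10 (severity 26) → {A19:60, C20:59, P10:26, P22:24, B11:6}
treat next patient → A19; now {C20:59, P10:26, P22:24, B11:6}
update C20 to severity 48 → {C20:48, P10:26, P22:24, B11:6}
add E1 (severity 49) → {E1:49, C20:48, P10:26, P22:24, B11:6}
update C20 to severity 36 → {E1:49, C20:36, P10:26, P22:24, B11:6}
add B18 (severity 30) → {E1:49, C20:36, B18:30, P10:26, P22:24, B11:6}
add P27 (severity 14) → {E1:49, C20:36, B18:30, P10:26, P22:24, P27:14, B11:6}
add J9 (severity 20) → {E1:49, C20:36, B18:30, P10:26, P22:24, J9:20, P27:14, B11:6}
add B16 (severity 56) → {B16:56, E1:49, C20:36, B18:30, P10:26, P22:24, J9:20, P27:14, B11:6}
treat next patient → B16; now {E1:49, C20:36, B18:30, P10:26, P22:24, J9:20, P27:14, B11:6}
treat next patient → E1; now {C20:36, B18:30, P10:26, P22:24, J9:20, P27:14, B11:6}
update P22 to severity 23 → {C20:36, B18:30, P10:26, P22:23, J9:20, P27:14, B11:6}
update C20 to severity 47 → {C20:47, B18:30, P10:26, P22:23, J9:20, P27:14, B11:6}
update P22 to severity 1 → {C20:47, B18:30, P10:26, J9:20, P27:14, B11:6, P22:1}
add E26 (severity 13) → {C20:47, B18:30, P10:26, J9:20, P27:14, E26:13, B11:6, P22:1}
add J13 (severity 58) → {J13:58, C20:47, B18:30, P10:26, J9:20, P27:14, E26:13, B11:6, P22:1}
treat next patient → J13; now {C20:47, B18:30, P10:26, J9:20, P27:14, E26:13, B11:6, P22:1}
update P10 to severity 12 → {C20:47, B18:30, J9:20, P27:14, E26:13, P10:12, B11:6, P22:1}
treat next patient → C20; now {B18:30, J9:20, P27:14, E26:13, P10:12, B11:6, P22:1}
update B11 to severity 27 → {B18:30, B11:27, J9:20, P27:14, E26:13, P10:12, P22:1}
treat next patient → B18; now {B11:27, J9:20, P27:14, E26:13, P10:12, P22:1}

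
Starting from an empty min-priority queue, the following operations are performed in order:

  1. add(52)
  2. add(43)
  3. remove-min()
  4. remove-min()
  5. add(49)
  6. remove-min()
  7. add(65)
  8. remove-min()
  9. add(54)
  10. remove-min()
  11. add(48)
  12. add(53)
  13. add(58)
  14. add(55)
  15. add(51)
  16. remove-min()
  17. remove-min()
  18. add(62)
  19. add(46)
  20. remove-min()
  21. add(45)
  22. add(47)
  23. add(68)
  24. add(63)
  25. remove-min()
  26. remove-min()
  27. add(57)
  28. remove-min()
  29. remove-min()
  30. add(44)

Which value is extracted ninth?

insert 52 → {52}
insert 43 → {43, 52}
remove-min → 43; now {52}
remove-min → 52; now {}
insert 49 → {49}
remove-min → 49; now {}
insert 65 → {65}
remove-min → 65; now {}
insert 54 → {54}
remove-min → 54; now {}
insert 48 → {48}
insert 53 → {48, 53}
insert 58 → {48, 53, 58}
insert 55 → {48, 53, 55, 58}
insert 51 → {48, 51, 53, 55, 58}
remove-min → 48; now {51, 53, 55, 58}
remove-min → 51; now {53, 55, 58}
insert 62 → {53, 55, 58, 62}
insert 46 → {46, 53, 55, 58, 62}
remove-min → 46; now {53, 55, 58, 62}
insert 45 → {45, 53, 55, 58, 62}
insert 47 → {45, 47, 53, 55, 58, 62}
insert 68 → {45, 47, 53, 55, 58, 62, 68}
insert 63 → {45, 47, 53, 55, 58, 62, 63, 68}
remove-min → 45; now {47, 53, 55, 58, 62, 63, 68}
remove-min → 47; now {53, 55, 58, 62, 63, 68}
insert 57 → {53, 55, 57, 58, 62, 63, 68}
remove-min → 53; now {55, 57, 58, 62, 63, 68}
remove-min → 55; now {57, 58, 62, 63, 68}
insert 44 → {44, 57, 58, 62, 63, 68}

45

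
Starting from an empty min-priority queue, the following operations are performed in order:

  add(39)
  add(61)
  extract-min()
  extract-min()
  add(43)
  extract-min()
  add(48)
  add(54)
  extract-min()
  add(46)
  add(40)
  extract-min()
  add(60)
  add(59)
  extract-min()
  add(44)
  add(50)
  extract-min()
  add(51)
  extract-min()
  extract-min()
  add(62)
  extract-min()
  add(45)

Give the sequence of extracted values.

39 → 61 → 43 → 48 → 40 → 46 → 44 → 50 → 51 → 54

insert 39 → {39}
insert 61 → {39, 61}
extract-min → 39; now {61}
extract-min → 61; now {}
insert 43 → {43}
extract-min → 43; now {}
insert 48 → {48}
insert 54 → {48, 54}
extract-min → 48; now {54}
insert 46 → {46, 54}
insert 40 → {40, 46, 54}
extract-min → 40; now {46, 54}
insert 60 → {46, 54, 60}
insert 59 → {46, 54, 59, 60}
extract-min → 46; now {54, 59, 60}
insert 44 → {44, 54, 59, 60}
insert 50 → {44, 50, 54, 59, 60}
extract-min → 44; now {50, 54, 59, 60}
insert 51 → {50, 51, 54, 59, 60}
extract-min → 50; now {51, 54, 59, 60}
extract-min → 51; now {54, 59, 60}
insert 62 → {54, 59, 60, 62}
extract-min → 54; now {59, 60, 62}
insert 45 → {45, 59, 60, 62}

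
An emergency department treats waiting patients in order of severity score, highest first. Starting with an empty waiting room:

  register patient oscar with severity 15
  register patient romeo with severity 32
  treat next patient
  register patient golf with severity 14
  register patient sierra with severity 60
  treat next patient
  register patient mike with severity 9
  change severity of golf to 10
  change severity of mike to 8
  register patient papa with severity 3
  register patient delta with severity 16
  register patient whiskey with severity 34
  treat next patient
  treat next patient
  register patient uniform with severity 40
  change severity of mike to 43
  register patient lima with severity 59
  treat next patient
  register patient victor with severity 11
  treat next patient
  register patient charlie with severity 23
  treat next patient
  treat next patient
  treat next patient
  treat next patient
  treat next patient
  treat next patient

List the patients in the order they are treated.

romeo → sierra → whiskey → delta → lima → mike → uniform → charlie → oscar → victor → golf → papa

add oscar (severity 15) → {oscar:15}
add romeo (severity 32) → {romeo:32, oscar:15}
treat next patient → romeo; now {oscar:15}
add golf (severity 14) → {oscar:15, golf:14}
add sierra (severity 60) → {sierra:60, oscar:15, golf:14}
treat next patient → sierra; now {oscar:15, golf:14}
add mike (severity 9) → {oscar:15, golf:14, mike:9}
update golf to severity 10 → {oscar:15, golf:10, mike:9}
update mike to severity 8 → {oscar:15, golf:10, mike:8}
add papa (severity 3) → {oscar:15, golf:10, mike:8, papa:3}
add delta (severity 16) → {delta:16, oscar:15, golf:10, mike:8, papa:3}
add whiskey (severity 34) → {whiskey:34, delta:16, oscar:15, golf:10, mike:8, papa:3}
treat next patient → whiskey; now {delta:16, oscar:15, golf:10, mike:8, papa:3}
treat next patient → delta; now {oscar:15, golf:10, mike:8, papa:3}
add uniform (severity 40) → {uniform:40, oscar:15, golf:10, mike:8, papa:3}
update mike to severity 43 → {mike:43, uniform:40, oscar:15, golf:10, papa:3}
add lima (severity 59) → {lima:59, mike:43, uniform:40, oscar:15, golf:10, papa:3}
treat next patient → lima; now {mike:43, uniform:40, oscar:15, golf:10, papa:3}
add victor (severity 11) → {mike:43, uniform:40, oscar:15, victor:11, golf:10, papa:3}
treat next patient → mike; now {uniform:40, oscar:15, victor:11, golf:10, papa:3}
add charlie (severity 23) → {uniform:40, charlie:23, oscar:15, victor:11, golf:10, papa:3}
treat next patient → uniform; now {charlie:23, oscar:15, victor:11, golf:10, papa:3}
treat next patient → charlie; now {oscar:15, victor:11, golf:10, papa:3}
treat next patient → oscar; now {victor:11, golf:10, papa:3}
treat next patient → victor; now {golf:10, papa:3}
treat next patient → golf; now {papa:3}
treat next patient → papa; now {}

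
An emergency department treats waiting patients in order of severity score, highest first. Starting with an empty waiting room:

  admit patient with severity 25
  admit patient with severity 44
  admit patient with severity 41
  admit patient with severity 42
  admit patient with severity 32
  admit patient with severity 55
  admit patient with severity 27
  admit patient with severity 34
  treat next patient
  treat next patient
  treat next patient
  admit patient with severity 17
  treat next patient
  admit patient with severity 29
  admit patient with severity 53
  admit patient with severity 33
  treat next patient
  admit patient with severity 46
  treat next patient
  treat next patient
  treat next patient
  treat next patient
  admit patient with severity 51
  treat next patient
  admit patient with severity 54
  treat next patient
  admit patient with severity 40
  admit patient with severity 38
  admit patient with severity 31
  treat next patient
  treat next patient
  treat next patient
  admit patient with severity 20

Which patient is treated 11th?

insert 25 → {25}
insert 44 → {44, 25}
insert 41 → {44, 41, 25}
insert 42 → {44, 42, 41, 25}
insert 32 → {44, 42, 41, 32, 25}
insert 55 → {55, 44, 42, 41, 32, 25}
insert 27 → {55, 44, 42, 41, 32, 27, 25}
insert 34 → {55, 44, 42, 41, 34, 32, 27, 25}
treat next patient → 55; now {44, 42, 41, 34, 32, 27, 25}
treat next patient → 44; now {42, 41, 34, 32, 27, 25}
treat next patient → 42; now {41, 34, 32, 27, 25}
insert 17 → {41, 34, 32, 27, 25, 17}
treat next patient → 41; now {34, 32, 27, 25, 17}
insert 29 → {34, 32, 29, 27, 25, 17}
insert 53 → {53, 34, 32, 29, 27, 25, 17}
insert 33 → {53, 34, 33, 32, 29, 27, 25, 17}
treat next patient → 53; now {34, 33, 32, 29, 27, 25, 17}
insert 46 → {46, 34, 33, 32, 29, 27, 25, 17}
treat next patient → 46; now {34, 33, 32, 29, 27, 25, 17}
treat next patient → 34; now {33, 32, 29, 27, 25, 17}
treat next patient → 33; now {32, 29, 27, 25, 17}
treat next patient → 32; now {29, 27, 25, 17}
insert 51 → {51, 29, 27, 25, 17}
treat next patient → 51; now {29, 27, 25, 17}
insert 54 → {54, 29, 27, 25, 17}
treat next patient → 54; now {29, 27, 25, 17}
insert 40 → {40, 29, 27, 25, 17}
insert 38 → {40, 38, 29, 27, 25, 17}
insert 31 → {40, 38, 31, 29, 27, 25, 17}
treat next patient → 40; now {38, 31, 29, 27, 25, 17}
treat next patient → 38; now {31, 29, 27, 25, 17}
treat next patient → 31; now {29, 27, 25, 17}
insert 20 → {29, 27, 25, 20, 17}

54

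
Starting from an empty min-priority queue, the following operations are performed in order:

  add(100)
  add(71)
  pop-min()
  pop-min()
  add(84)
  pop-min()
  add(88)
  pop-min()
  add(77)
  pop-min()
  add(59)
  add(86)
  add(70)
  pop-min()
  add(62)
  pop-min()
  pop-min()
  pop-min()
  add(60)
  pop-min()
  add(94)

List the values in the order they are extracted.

[71, 100, 84, 88, 77, 59, 62, 70, 86, 60]

insert 100 → {100}
insert 71 → {71, 100}
pop-min → 71; now {100}
pop-min → 100; now {}
insert 84 → {84}
pop-min → 84; now {}
insert 88 → {88}
pop-min → 88; now {}
insert 77 → {77}
pop-min → 77; now {}
insert 59 → {59}
insert 86 → {59, 86}
insert 70 → {59, 70, 86}
pop-min → 59; now {70, 86}
insert 62 → {62, 70, 86}
pop-min → 62; now {70, 86}
pop-min → 70; now {86}
pop-min → 86; now {}
insert 60 → {60}
pop-min → 60; now {}
insert 94 → {94}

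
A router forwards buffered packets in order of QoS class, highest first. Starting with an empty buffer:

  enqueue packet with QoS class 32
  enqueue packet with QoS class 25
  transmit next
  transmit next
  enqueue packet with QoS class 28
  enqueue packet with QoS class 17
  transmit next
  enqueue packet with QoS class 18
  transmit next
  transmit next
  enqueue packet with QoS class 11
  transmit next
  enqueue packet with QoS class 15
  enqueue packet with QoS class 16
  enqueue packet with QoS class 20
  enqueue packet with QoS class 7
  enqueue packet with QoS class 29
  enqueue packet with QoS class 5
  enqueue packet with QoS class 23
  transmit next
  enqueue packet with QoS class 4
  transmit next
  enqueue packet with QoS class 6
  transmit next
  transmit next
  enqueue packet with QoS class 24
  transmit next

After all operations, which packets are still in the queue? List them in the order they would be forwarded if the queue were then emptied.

15, 7, 6, 5, 4

insert 32 → {32}
insert 25 → {32, 25}
transmit next → 32; now {25}
transmit next → 25; now {}
insert 28 → {28}
insert 17 → {28, 17}
transmit next → 28; now {17}
insert 18 → {18, 17}
transmit next → 18; now {17}
transmit next → 17; now {}
insert 11 → {11}
transmit next → 11; now {}
insert 15 → {15}
insert 16 → {16, 15}
insert 20 → {20, 16, 15}
insert 7 → {20, 16, 15, 7}
insert 29 → {29, 20, 16, 15, 7}
insert 5 → {29, 20, 16, 15, 7, 5}
insert 23 → {29, 23, 20, 16, 15, 7, 5}
transmit next → 29; now {23, 20, 16, 15, 7, 5}
insert 4 → {23, 20, 16, 15, 7, 5, 4}
transmit next → 23; now {20, 16, 15, 7, 5, 4}
insert 6 → {20, 16, 15, 7, 6, 5, 4}
transmit next → 20; now {16, 15, 7, 6, 5, 4}
transmit next → 16; now {15, 7, 6, 5, 4}
insert 24 → {24, 15, 7, 6, 5, 4}
transmit next → 24; now {15, 7, 6, 5, 4}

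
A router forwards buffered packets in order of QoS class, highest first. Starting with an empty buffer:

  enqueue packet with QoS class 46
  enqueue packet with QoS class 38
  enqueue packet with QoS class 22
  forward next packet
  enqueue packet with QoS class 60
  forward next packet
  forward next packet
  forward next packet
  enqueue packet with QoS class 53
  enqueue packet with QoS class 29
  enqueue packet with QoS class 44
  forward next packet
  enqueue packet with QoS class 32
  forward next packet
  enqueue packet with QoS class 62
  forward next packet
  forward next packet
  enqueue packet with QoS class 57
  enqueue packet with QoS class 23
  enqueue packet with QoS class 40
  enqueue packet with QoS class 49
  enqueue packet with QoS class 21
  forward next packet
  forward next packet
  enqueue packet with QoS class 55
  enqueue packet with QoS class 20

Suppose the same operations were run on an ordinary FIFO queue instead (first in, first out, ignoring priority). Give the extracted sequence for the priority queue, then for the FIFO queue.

priority queue: 46, 60, 38, 22, 53, 44, 62, 32, 57, 49; FIFO queue: 46 → 38 → 22 → 60 → 53 → 29 → 44 → 32 → 62 → 57

insert 46 → {46}
insert 38 → {46, 38}
insert 22 → {46, 38, 22}
forward next packet → 46; now {38, 22}
insert 60 → {60, 38, 22}
forward next packet → 60; now {38, 22}
forward next packet → 38; now {22}
forward next packet → 22; now {}
insert 53 → {53}
insert 29 → {53, 29}
insert 44 → {53, 44, 29}
forward next packet → 53; now {44, 29}
insert 32 → {44, 32, 29}
forward next packet → 44; now {32, 29}
insert 62 → {62, 32, 29}
forward next packet → 62; now {32, 29}
forward next packet → 32; now {29}
insert 57 → {57, 29}
insert 23 → {57, 29, 23}
insert 40 → {57, 40, 29, 23}
insert 49 → {57, 49, 40, 29, 23}
insert 21 → {57, 49, 40, 29, 23, 21}
forward next packet → 57; now {49, 40, 29, 23, 21}
forward next packet → 49; now {40, 29, 23, 21}
insert 55 → {55, 40, 29, 23, 21}
insert 20 → {55, 40, 29, 23, 21, 20}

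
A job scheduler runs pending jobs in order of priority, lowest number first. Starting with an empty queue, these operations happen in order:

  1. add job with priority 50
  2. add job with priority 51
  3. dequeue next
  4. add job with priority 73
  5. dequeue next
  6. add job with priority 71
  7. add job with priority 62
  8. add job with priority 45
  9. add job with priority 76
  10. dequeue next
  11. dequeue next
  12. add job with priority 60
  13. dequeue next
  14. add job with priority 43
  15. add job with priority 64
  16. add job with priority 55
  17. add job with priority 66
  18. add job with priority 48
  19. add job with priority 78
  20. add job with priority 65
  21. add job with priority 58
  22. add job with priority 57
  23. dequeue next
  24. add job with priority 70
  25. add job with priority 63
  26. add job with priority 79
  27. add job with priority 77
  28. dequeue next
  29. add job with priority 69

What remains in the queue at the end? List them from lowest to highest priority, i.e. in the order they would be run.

[55, 57, 58, 63, 64, 65, 66, 69, 70, 71, 73, 76, 77, 78, 79]

insert 50 → {50}
insert 51 → {50, 51}
dequeue next → 50; now {51}
insert 73 → {51, 73}
dequeue next → 51; now {73}
insert 71 → {71, 73}
insert 62 → {62, 71, 73}
insert 45 → {45, 62, 71, 73}
insert 76 → {45, 62, 71, 73, 76}
dequeue next → 45; now {62, 71, 73, 76}
dequeue next → 62; now {71, 73, 76}
insert 60 → {60, 71, 73, 76}
dequeue next → 60; now {71, 73, 76}
insert 43 → {43, 71, 73, 76}
insert 64 → {43, 64, 71, 73, 76}
insert 55 → {43, 55, 64, 71, 73, 76}
insert 66 → {43, 55, 64, 66, 71, 73, 76}
insert 48 → {43, 48, 55, 64, 66, 71, 73, 76}
insert 78 → {43, 48, 55, 64, 66, 71, 73, 76, 78}
insert 65 → {43, 48, 55, 64, 65, 66, 71, 73, 76, 78}
insert 58 → {43, 48, 55, 58, 64, 65, 66, 71, 73, 76, 78}
insert 57 → {43, 48, 55, 57, 58, 64, 65, 66, 71, 73, 76, 78}
dequeue next → 43; now {48, 55, 57, 58, 64, 65, 66, 71, 73, 76, 78}
insert 70 → {48, 55, 57, 58, 64, 65, 66, 70, 71, 73, 76, 78}
insert 63 → {48, 55, 57, 58, 63, 64, 65, 66, 70, 71, 73, 76, 78}
insert 79 → {48, 55, 57, 58, 63, 64, 65, 66, 70, 71, 73, 76, 78, 79}
insert 77 → {48, 55, 57, 58, 63, 64, 65, 66, 70, 71, 73, 76, 77, 78, 79}
dequeue next → 48; now {55, 57, 58, 63, 64, 65, 66, 70, 71, 73, 76, 77, 78, 79}
insert 69 → {55, 57, 58, 63, 64, 65, 66, 69, 70, 71, 73, 76, 77, 78, 79}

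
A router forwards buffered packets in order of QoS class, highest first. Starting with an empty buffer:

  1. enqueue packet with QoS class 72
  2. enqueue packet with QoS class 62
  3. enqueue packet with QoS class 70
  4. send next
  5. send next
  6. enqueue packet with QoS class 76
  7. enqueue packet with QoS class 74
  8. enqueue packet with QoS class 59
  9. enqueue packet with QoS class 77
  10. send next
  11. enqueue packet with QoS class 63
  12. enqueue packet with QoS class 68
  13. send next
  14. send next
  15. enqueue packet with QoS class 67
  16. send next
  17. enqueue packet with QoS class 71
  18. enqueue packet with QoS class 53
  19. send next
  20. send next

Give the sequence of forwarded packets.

72, 70, 77, 76, 74, 68, 71, 67

insert 72 → {72}
insert 62 → {72, 62}
insert 70 → {72, 70, 62}
send next → 72; now {70, 62}
send next → 70; now {62}
insert 76 → {76, 62}
insert 74 → {76, 74, 62}
insert 59 → {76, 74, 62, 59}
insert 77 → {77, 76, 74, 62, 59}
send next → 77; now {76, 74, 62, 59}
insert 63 → {76, 74, 63, 62, 59}
insert 68 → {76, 74, 68, 63, 62, 59}
send next → 76; now {74, 68, 63, 62, 59}
send next → 74; now {68, 63, 62, 59}
insert 67 → {68, 67, 63, 62, 59}
send next → 68; now {67, 63, 62, 59}
insert 71 → {71, 67, 63, 62, 59}
insert 53 → {71, 67, 63, 62, 59, 53}
send next → 71; now {67, 63, 62, 59, 53}
send next → 67; now {63, 62, 59, 53}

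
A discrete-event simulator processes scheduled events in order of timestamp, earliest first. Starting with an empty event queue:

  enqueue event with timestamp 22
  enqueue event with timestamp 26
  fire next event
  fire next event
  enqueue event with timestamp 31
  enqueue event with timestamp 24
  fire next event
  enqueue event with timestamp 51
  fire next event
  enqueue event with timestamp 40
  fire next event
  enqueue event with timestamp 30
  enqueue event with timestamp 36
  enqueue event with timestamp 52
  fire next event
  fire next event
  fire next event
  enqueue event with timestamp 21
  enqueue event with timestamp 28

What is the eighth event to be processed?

51

insert 22 → {22}
insert 26 → {22, 26}
fire next event → 22; now {26}
fire next event → 26; now {}
insert 31 → {31}
insert 24 → {24, 31}
fire next event → 24; now {31}
insert 51 → {31, 51}
fire next event → 31; now {51}
insert 40 → {40, 51}
fire next event → 40; now {51}
insert 30 → {30, 51}
insert 36 → {30, 36, 51}
insert 52 → {30, 36, 51, 52}
fire next event → 30; now {36, 51, 52}
fire next event → 36; now {51, 52}
fire next event → 51; now {52}
insert 21 → {21, 52}
insert 28 → {21, 28, 52}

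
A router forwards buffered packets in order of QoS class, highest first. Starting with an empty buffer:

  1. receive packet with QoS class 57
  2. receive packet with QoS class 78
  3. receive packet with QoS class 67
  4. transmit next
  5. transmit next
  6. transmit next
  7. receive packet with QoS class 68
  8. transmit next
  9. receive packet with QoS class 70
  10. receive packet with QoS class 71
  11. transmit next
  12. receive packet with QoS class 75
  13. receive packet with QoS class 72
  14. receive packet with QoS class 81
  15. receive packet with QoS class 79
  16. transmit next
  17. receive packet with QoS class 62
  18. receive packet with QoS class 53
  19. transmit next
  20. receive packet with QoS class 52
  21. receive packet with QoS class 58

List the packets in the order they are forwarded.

[78, 67, 57, 68, 71, 81, 79]

insert 57 → {57}
insert 78 → {78, 57}
insert 67 → {78, 67, 57}
transmit next → 78; now {67, 57}
transmit next → 67; now {57}
transmit next → 57; now {}
insert 68 → {68}
transmit next → 68; now {}
insert 70 → {70}
insert 71 → {71, 70}
transmit next → 71; now {70}
insert 75 → {75, 70}
insert 72 → {75, 72, 70}
insert 81 → {81, 75, 72, 70}
insert 79 → {81, 79, 75, 72, 70}
transmit next → 81; now {79, 75, 72, 70}
insert 62 → {79, 75, 72, 70, 62}
insert 53 → {79, 75, 72, 70, 62, 53}
transmit next → 79; now {75, 72, 70, 62, 53}
insert 52 → {75, 72, 70, 62, 53, 52}
insert 58 → {75, 72, 70, 62, 58, 53, 52}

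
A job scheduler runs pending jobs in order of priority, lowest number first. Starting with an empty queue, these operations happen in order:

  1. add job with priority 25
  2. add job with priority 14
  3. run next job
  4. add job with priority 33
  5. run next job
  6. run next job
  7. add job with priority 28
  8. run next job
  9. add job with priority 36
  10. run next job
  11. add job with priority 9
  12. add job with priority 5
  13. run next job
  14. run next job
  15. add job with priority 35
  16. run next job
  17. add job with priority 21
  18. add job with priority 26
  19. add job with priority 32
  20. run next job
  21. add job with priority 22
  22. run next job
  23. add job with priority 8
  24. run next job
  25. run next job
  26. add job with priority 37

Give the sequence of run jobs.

14 → 25 → 33 → 28 → 36 → 5 → 9 → 35 → 21 → 22 → 8 → 26

insert 25 → {25}
insert 14 → {14, 25}
run next job → 14; now {25}
insert 33 → {25, 33}
run next job → 25; now {33}
run next job → 33; now {}
insert 28 → {28}
run next job → 28; now {}
insert 36 → {36}
run next job → 36; now {}
insert 9 → {9}
insert 5 → {5, 9}
run next job → 5; now {9}
run next job → 9; now {}
insert 35 → {35}
run next job → 35; now {}
insert 21 → {21}
insert 26 → {21, 26}
insert 32 → {21, 26, 32}
run next job → 21; now {26, 32}
insert 22 → {22, 26, 32}
run next job → 22; now {26, 32}
insert 8 → {8, 26, 32}
run next job → 8; now {26, 32}
run next job → 26; now {32}
insert 37 → {32, 37}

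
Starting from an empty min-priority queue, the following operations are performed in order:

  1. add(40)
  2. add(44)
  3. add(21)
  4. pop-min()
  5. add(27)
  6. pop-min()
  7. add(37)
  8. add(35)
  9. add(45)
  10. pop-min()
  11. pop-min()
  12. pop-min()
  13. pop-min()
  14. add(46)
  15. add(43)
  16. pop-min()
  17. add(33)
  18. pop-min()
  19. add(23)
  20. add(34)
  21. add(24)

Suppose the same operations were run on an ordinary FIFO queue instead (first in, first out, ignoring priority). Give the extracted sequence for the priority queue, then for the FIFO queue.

priority queue: 21, 27, 35, 37, 40, 44, 43, 33; FIFO queue: 40, 44, 21, 27, 37, 35, 45, 46

insert 40 → {40}
insert 44 → {40, 44}
insert 21 → {21, 40, 44}
pop-min → 21; now {40, 44}
insert 27 → {27, 40, 44}
pop-min → 27; now {40, 44}
insert 37 → {37, 40, 44}
insert 35 → {35, 37, 40, 44}
insert 45 → {35, 37, 40, 44, 45}
pop-min → 35; now {37, 40, 44, 45}
pop-min → 37; now {40, 44, 45}
pop-min → 40; now {44, 45}
pop-min → 44; now {45}
insert 46 → {45, 46}
insert 43 → {43, 45, 46}
pop-min → 43; now {45, 46}
insert 33 → {33, 45, 46}
pop-min → 33; now {45, 46}
insert 23 → {23, 45, 46}
insert 34 → {23, 34, 45, 46}
insert 24 → {23, 24, 34, 45, 46}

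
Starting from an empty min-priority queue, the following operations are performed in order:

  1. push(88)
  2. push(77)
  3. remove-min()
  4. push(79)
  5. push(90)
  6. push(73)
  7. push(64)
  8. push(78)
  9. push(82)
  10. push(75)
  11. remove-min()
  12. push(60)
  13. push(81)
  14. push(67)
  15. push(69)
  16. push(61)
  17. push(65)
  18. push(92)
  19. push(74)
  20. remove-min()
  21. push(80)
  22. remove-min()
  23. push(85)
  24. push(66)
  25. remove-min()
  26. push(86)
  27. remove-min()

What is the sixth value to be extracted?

insert 88 → {88}
insert 77 → {77, 88}
remove-min → 77; now {88}
insert 79 → {79, 88}
insert 90 → {79, 88, 90}
insert 73 → {73, 79, 88, 90}
insert 64 → {64, 73, 79, 88, 90}
insert 78 → {64, 73, 78, 79, 88, 90}
insert 82 → {64, 73, 78, 79, 82, 88, 90}
insert 75 → {64, 73, 75, 78, 79, 82, 88, 90}
remove-min → 64; now {73, 75, 78, 79, 82, 88, 90}
insert 60 → {60, 73, 75, 78, 79, 82, 88, 90}
insert 81 → {60, 73, 75, 78, 79, 81, 82, 88, 90}
insert 67 → {60, 67, 73, 75, 78, 79, 81, 82, 88, 90}
insert 69 → {60, 67, 69, 73, 75, 78, 79, 81, 82, 88, 90}
insert 61 → {60, 61, 67, 69, 73, 75, 78, 79, 81, 82, 88, 90}
insert 65 → {60, 61, 65, 67, 69, 73, 75, 78, 79, 81, 82, 88, 90}
insert 92 → {60, 61, 65, 67, 69, 73, 75, 78, 79, 81, 82, 88, 90, 92}
insert 74 → {60, 61, 65, 67, 69, 73, 74, 75, 78, 79, 81, 82, 88, 90, 92}
remove-min → 60; now {61, 65, 67, 69, 73, 74, 75, 78, 79, 81, 82, 88, 90, 92}
insert 80 → {61, 65, 67, 69, 73, 74, 75, 78, 79, 80, 81, 82, 88, 90, 92}
remove-min → 61; now {65, 67, 69, 73, 74, 75, 78, 79, 80, 81, 82, 88, 90, 92}
insert 85 → {65, 67, 69, 73, 74, 75, 78, 79, 80, 81, 82, 85, 88, 90, 92}
insert 66 → {65, 66, 67, 69, 73, 74, 75, 78, 79, 80, 81, 82, 85, 88, 90, 92}
remove-min → 65; now {66, 67, 69, 73, 74, 75, 78, 79, 80, 81, 82, 85, 88, 90, 92}
insert 86 → {66, 67, 69, 73, 74, 75, 78, 79, 80, 81, 82, 85, 86, 88, 90, 92}
remove-min → 66; now {67, 69, 73, 74, 75, 78, 79, 80, 81, 82, 85, 86, 88, 90, 92}

66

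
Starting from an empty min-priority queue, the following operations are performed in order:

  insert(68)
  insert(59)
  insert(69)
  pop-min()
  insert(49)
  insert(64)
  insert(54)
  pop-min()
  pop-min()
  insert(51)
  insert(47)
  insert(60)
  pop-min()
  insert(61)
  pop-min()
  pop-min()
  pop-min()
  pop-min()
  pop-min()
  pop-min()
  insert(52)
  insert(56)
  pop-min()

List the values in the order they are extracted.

[59, 49, 54, 47, 51, 60, 61, 64, 68, 69, 52]

insert 68 → {68}
insert 59 → {59, 68}
insert 69 → {59, 68, 69}
pop-min → 59; now {68, 69}
insert 49 → {49, 68, 69}
insert 64 → {49, 64, 68, 69}
insert 54 → {49, 54, 64, 68, 69}
pop-min → 49; now {54, 64, 68, 69}
pop-min → 54; now {64, 68, 69}
insert 51 → {51, 64, 68, 69}
insert 47 → {47, 51, 64, 68, 69}
insert 60 → {47, 51, 60, 64, 68, 69}
pop-min → 47; now {51, 60, 64, 68, 69}
insert 61 → {51, 60, 61, 64, 68, 69}
pop-min → 51; now {60, 61, 64, 68, 69}
pop-min → 60; now {61, 64, 68, 69}
pop-min → 61; now {64, 68, 69}
pop-min → 64; now {68, 69}
pop-min → 68; now {69}
pop-min → 69; now {}
insert 52 → {52}
insert 56 → {52, 56}
pop-min → 52; now {56}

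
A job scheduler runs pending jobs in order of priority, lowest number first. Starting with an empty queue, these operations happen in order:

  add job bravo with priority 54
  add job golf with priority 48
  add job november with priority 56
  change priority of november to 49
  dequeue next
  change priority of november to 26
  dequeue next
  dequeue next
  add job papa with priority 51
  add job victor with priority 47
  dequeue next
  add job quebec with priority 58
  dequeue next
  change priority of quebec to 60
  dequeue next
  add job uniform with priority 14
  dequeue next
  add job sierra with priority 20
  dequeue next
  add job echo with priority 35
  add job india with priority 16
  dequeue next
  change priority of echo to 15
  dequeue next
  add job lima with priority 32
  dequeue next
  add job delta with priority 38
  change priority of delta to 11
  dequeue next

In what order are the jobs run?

add bravo (priority 54) → {bravo:54}
add golf (priority 48) → {golf:48, bravo:54}
add november (priority 56) → {golf:48, bravo:54, november:56}
update november to priority 49 → {golf:48, november:49, bravo:54}
dequeue next → golf; now {november:49, bravo:54}
update november to priority 26 → {november:26, bravo:54}
dequeue next → november; now {bravo:54}
dequeue next → bravo; now {}
add papa (priority 51) → {papa:51}
add victor (priority 47) → {victor:47, papa:51}
dequeue next → victor; now {papa:51}
add quebec (priority 58) → {papa:51, quebec:58}
dequeue next → papa; now {quebec:58}
update quebec to priority 60 → {quebec:60}
dequeue next → quebec; now {}
add uniform (priority 14) → {uniform:14}
dequeue next → uniform; now {}
add sierra (priority 20) → {sierra:20}
dequeue next → sierra; now {}
add echo (priority 35) → {echo:35}
add india (priority 16) → {india:16, echo:35}
dequeue next → india; now {echo:35}
update echo to priority 15 → {echo:15}
dequeue next → echo; now {}
add lima (priority 32) → {lima:32}
dequeue next → lima; now {}
add delta (priority 38) → {delta:38}
update delta to priority 11 → {delta:11}
dequeue next → delta; now {}

golf → november → bravo → victor → papa → quebec → uniform → sierra → india → echo → lima → delta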